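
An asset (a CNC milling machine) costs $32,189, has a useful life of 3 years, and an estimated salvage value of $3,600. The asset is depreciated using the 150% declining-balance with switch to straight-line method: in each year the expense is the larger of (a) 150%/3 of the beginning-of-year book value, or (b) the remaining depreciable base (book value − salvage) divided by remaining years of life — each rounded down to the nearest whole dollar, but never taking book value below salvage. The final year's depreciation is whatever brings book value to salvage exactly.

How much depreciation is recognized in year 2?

$8,047

Depreciable base = $32,189 − $3,600 = $28,589.
Year 1: DB = ⌊$32,189 × 150%/3⌋ = $16,094; SL = ⌊$28,589/3⌋ = $9,529 → take DB $16,094. Book value $16,095.
Year 2: DB = ⌊$16,095 × 150%/3⌋ = $8,047; SL = ⌊$12,495/2⌋ = $6,247 → take DB $8,047. Book value $8,048.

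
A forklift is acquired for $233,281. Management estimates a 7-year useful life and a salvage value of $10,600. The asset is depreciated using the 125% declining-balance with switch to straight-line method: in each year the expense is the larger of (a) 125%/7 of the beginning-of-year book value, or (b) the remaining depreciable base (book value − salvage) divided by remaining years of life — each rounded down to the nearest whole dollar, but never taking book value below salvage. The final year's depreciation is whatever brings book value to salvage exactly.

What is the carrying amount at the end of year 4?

Depreciable base = $233,281 − $10,600 = $222,681.
Year 1: DB = ⌊$233,281 × 125%/7⌋ = $41,657; SL = ⌊$222,681/7⌋ = $31,811 → take DB $41,657. Book value $191,624.
Year 2: DB = ⌊$191,624 × 125%/7⌋ = $34,218; SL = ⌊$181,024/6⌋ = $30,170 → take DB $34,218. Book value $157,406.
Year 3: DB = ⌊$157,406 × 125%/7⌋ = $28,108; SL = ⌊$146,806/5⌋ = $29,361 → take SL $29,361. Book value $128,045.
Year 4: DB = ⌊$128,045 × 125%/7⌋ = $22,865; SL = ⌊$117,445/4⌋ = $29,361 → take SL $29,361. Book value $98,684.

$98,684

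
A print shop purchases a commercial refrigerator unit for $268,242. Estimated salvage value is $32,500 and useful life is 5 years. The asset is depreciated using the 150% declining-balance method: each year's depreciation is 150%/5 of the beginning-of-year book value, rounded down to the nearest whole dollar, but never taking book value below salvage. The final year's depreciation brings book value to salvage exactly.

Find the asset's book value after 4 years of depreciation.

Depreciable base = $268,242 − $32,500 = $235,742.
Year 1: ⌊$268,242 × 150%/5⌋ = $80,472. Book value $187,770.
Year 2: ⌊$187,770 × 150%/5⌋ = $56,331. Book value $131,439.
Year 3: ⌊$131,439 × 150%/5⌋ = $39,431. Book value $92,008.
Year 4: ⌊$92,008 × 150%/5⌋ = $27,602. Book value $64,406.

$64,406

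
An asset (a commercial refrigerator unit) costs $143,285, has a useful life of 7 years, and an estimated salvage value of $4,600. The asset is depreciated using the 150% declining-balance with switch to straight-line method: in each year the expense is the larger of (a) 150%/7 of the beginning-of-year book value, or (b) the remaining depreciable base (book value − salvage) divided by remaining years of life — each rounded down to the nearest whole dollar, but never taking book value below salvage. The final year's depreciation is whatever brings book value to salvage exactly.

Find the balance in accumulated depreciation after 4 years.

$90,007

Depreciable base = $143,285 − $4,600 = $138,685.
Year 1: DB = ⌊$143,285 × 150%/7⌋ = $30,703; SL = ⌊$138,685/7⌋ = $19,812 → take DB $30,703. Book value $112,582.
Year 2: DB = ⌊$112,582 × 150%/7⌋ = $24,124; SL = ⌊$107,982/6⌋ = $17,997 → take DB $24,124. Book value $88,458.
Year 3: DB = ⌊$88,458 × 150%/7⌋ = $18,955; SL = ⌊$83,858/5⌋ = $16,771 → take DB $18,955. Book value $69,503.
Year 4: DB = ⌊$69,503 × 150%/7⌋ = $14,893; SL = ⌊$64,903/4⌋ = $16,225 → take SL $16,225. Book value $53,278.
Accumulated through year 4 = $143,285 − $53,278 = $90,007.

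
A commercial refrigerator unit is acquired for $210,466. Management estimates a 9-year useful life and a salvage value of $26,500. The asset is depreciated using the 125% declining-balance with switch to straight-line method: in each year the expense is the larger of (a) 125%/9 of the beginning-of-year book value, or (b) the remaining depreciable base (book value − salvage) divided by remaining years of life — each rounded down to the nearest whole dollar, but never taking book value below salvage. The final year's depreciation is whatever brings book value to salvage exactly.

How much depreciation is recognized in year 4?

Depreciable base = $210,466 − $26,500 = $183,966.
Year 1: DB = ⌊$210,466 × 125%/9⌋ = $29,231; SL = ⌊$183,966/9⌋ = $20,440 → take DB $29,231. Book value $181,235.
Year 2: DB = ⌊$181,235 × 125%/9⌋ = $25,171; SL = ⌊$154,735/8⌋ = $19,341 → take DB $25,171. Book value $156,064.
Year 3: DB = ⌊$156,064 × 125%/9⌋ = $21,675; SL = ⌊$129,564/7⌋ = $18,509 → take DB $21,675. Book value $134,389.
Year 4: DB = ⌊$134,389 × 125%/9⌋ = $18,665; SL = ⌊$107,889/6⌋ = $17,981 → take DB $18,665. Book value $115,724.

$18,665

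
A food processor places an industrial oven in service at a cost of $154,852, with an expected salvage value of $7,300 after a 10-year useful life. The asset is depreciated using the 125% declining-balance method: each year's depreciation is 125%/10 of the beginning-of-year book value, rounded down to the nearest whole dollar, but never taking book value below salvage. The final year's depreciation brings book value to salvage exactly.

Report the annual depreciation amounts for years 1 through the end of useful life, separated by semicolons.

Depreciable base = $154,852 − $7,300 = $147,552.
Year 1: ⌊$154,852 × 125%/10⌋ = $19,356. Book value $135,496.
Year 2: ⌊$135,496 × 125%/10⌋ = $16,937. Book value $118,559.
Year 3: ⌊$118,559 × 125%/10⌋ = $14,819. Book value $103,740.
Year 4: ⌊$103,740 × 125%/10⌋ = $12,967. Book value $90,773.
Year 5: ⌊$90,773 × 125%/10⌋ = $11,346. Book value $79,427.
Year 6: ⌊$79,427 × 125%/10⌋ = $9,928. Book value $69,499.
Year 7: ⌊$69,499 × 125%/10⌋ = $8,687. Book value $60,812.
Year 8: ⌊$60,812 × 125%/10⌋ = $7,601. Book value $53,211.
Year 9: ⌊$53,211 × 125%/10⌋ = $6,651. Book value $46,560.
Year 10 (final): $46,560 − $7,300 = $39,260. Book value $7,300.

$19,356; $16,937; $14,819; $12,967; $11,346; $9,928; $8,687; $7,601; $6,651; $39,260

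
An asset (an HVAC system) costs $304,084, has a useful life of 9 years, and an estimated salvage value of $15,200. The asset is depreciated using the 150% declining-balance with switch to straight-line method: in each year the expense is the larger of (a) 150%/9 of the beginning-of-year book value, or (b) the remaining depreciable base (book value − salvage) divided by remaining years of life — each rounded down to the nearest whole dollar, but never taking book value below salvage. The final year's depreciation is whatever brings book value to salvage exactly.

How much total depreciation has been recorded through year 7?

$236,305

Depreciable base = $304,084 − $15,200 = $288,884.
Year 1: DB = ⌊$304,084 × 150%/9⌋ = $50,680; SL = ⌊$288,884/9⌋ = $32,098 → take DB $50,680. Book value $253,404.
Year 2: DB = ⌊$253,404 × 150%/9⌋ = $42,234; SL = ⌊$238,204/8⌋ = $29,775 → take DB $42,234. Book value $211,170.
Year 3: DB = ⌊$211,170 × 150%/9⌋ = $35,195; SL = ⌊$195,970/7⌋ = $27,995 → take DB $35,195. Book value $175,975.
Year 4: DB = ⌊$175,975 × 150%/9⌋ = $29,329; SL = ⌊$160,775/6⌋ = $26,795 → take DB $29,329. Book value $146,646.
Year 5: DB = ⌊$146,646 × 150%/9⌋ = $24,441; SL = ⌊$131,446/5⌋ = $26,289 → take SL $26,289. Book value $120,357.
Year 6: DB = ⌊$120,357 × 150%/9⌋ = $20,059; SL = ⌊$105,157/4⌋ = $26,289 → take SL $26,289. Book value $94,068.
Year 7: DB = ⌊$94,068 × 150%/9⌋ = $15,678; SL = ⌊$78,868/3⌋ = $26,289 → take SL $26,289. Book value $67,779.
Accumulated through year 7 = $304,084 − $67,779 = $236,305.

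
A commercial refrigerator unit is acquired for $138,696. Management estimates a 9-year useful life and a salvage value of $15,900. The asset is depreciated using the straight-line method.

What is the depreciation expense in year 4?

$13,644

Depreciable base = $138,696 − $15,900 = $122,796.
Annual expense = $122,796 / 9 = $13,644.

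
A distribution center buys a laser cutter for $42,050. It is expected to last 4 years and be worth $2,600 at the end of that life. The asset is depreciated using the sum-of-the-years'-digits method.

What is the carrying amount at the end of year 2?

$14,435

Depreciable base = $42,050 − $2,600 = $39,450.
Sum of the years' digits = 4+3+2+1 = 10.
Year 1: $39,450 × 4/10 = $15,780. Book value $26,270.
Year 2: $39,450 × 3/10 = $11,835. Book value $14,435.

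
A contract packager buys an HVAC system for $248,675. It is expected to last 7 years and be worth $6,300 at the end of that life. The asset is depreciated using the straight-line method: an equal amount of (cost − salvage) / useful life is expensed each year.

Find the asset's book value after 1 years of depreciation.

Depreciable base = $248,675 − $6,300 = $242,375.
Annual expense = $242,375 / 7 = $34,625.
End of year 1: book value $214,050.

$214,050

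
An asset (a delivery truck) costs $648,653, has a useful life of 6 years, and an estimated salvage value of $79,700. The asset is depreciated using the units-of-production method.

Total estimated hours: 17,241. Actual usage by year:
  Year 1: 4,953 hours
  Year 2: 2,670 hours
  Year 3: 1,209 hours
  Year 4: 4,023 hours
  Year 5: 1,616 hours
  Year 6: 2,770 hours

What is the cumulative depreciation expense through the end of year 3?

$291,456

Depreciable base = $648,653 − $79,700 = $568,953.
Rate = $568,953 / 17,241 hours = $33 per hour.
Year 1: 4,953 × $33 = $163,449. Book value $485,204.
Year 2: 2,670 × $33 = $88,110. Book value $397,094.
Year 3: 1,209 × $33 = $39,897. Book value $357,197.
Accumulated through year 3 = $648,653 − $357,197 = $291,456.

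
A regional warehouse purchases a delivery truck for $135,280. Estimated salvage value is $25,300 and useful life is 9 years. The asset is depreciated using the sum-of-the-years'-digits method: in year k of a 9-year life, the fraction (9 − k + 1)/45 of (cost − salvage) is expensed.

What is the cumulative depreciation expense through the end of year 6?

$95,316

Depreciable base = $135,280 − $25,300 = $109,980.
Sum of the years' digits = 9+8+7+6+5+4+3+2+1 = 45.
Year 1: $109,980 × 9/45 = $21,996. Book value $113,284.
Year 2: $109,980 × 8/45 = $19,552. Book value $93,732.
Year 3: $109,980 × 7/45 = $17,108. Book value $76,624.
Year 4: $109,980 × 6/45 = $14,664. Book value $61,960.
Year 5: $109,980 × 5/45 = $12,220. Book value $49,740.
Year 6: $109,980 × 4/45 = $9,776. Book value $39,964.
Accumulated through year 6 = $135,280 − $39,964 = $95,316.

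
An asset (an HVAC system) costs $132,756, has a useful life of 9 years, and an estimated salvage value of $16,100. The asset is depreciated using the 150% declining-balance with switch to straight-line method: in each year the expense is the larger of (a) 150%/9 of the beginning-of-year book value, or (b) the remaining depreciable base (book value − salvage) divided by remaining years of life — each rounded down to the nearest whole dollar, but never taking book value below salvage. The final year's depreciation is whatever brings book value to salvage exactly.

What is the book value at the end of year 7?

Depreciable base = $132,756 − $16,100 = $116,656.
Year 1: DB = ⌊$132,756 × 150%/9⌋ = $22,126; SL = ⌊$116,656/9⌋ = $12,961 → take DB $22,126. Book value $110,630.
Year 2: DB = ⌊$110,630 × 150%/9⌋ = $18,438; SL = ⌊$94,530/8⌋ = $11,816 → take DB $18,438. Book value $92,192.
Year 3: DB = ⌊$92,192 × 150%/9⌋ = $15,365; SL = ⌊$76,092/7⌋ = $10,870 → take DB $15,365. Book value $76,827.
Year 4: DB = ⌊$76,827 × 150%/9⌋ = $12,804; SL = ⌊$60,727/6⌋ = $10,121 → take DB $12,804. Book value $64,023.
Year 5: DB = ⌊$64,023 × 150%/9⌋ = $10,670; SL = ⌊$47,923/5⌋ = $9,584 → take DB $10,670. Book value $53,353.
Year 6: DB = ⌊$53,353 × 150%/9⌋ = $8,892; SL = ⌊$37,253/4⌋ = $9,313 → take SL $9,313. Book value $44,040.
Year 7: DB = ⌊$44,040 × 150%/9⌋ = $7,340; SL = ⌊$27,940/3⌋ = $9,313 → take SL $9,313. Book value $34,727.

$34,727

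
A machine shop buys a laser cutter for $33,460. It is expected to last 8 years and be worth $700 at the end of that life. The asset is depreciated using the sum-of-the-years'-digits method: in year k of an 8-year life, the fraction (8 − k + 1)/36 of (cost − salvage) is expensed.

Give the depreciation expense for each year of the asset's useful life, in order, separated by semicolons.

$7,280; $6,370; $5,460; $4,550; $3,640; $2,730; $1,820; $910

Depreciable base = $33,460 − $700 = $32,760.
Sum of the years' digits = 8+7+6+5+4+3+2+1 = 36.
Year 1: $32,760 × 8/36 = $7,280. Book value $26,180.
Year 2: $32,760 × 7/36 = $6,370. Book value $19,810.
Year 3: $32,760 × 6/36 = $5,460. Book value $14,350.
Year 4: $32,760 × 5/36 = $4,550. Book value $9,800.
Year 5: $32,760 × 4/36 = $3,640. Book value $6,160.
Year 6: $32,760 × 3/36 = $2,730. Book value $3,430.
Year 7: $32,760 × 2/36 = $1,820. Book value $1,610.
Year 8: $32,760 × 1/36 = $910. Book value $700.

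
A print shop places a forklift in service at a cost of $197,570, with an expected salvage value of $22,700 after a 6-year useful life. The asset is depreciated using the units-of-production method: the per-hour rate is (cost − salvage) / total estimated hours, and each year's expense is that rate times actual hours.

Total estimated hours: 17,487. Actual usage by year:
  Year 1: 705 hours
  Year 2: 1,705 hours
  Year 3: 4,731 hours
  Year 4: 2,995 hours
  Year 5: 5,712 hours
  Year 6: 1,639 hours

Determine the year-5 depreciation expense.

$57,120

Depreciable base = $197,570 − $22,700 = $174,870.
Rate = $174,870 / 17,487 hours = $10 per hour.
Year 1: 705 × $10 = $7,050. Book value $190,520.
Year 2: 1,705 × $10 = $17,050. Book value $173,470.
Year 3: 4,731 × $10 = $47,310. Book value $126,160.
Year 4: 2,995 × $10 = $29,950. Book value $96,210.
Year 5: 5,712 × $10 = $57,120. Book value $39,090.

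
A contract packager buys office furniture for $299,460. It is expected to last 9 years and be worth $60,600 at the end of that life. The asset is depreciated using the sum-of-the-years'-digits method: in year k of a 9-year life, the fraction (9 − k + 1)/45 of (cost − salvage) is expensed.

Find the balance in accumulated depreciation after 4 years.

$159,240

Depreciable base = $299,460 − $60,600 = $238,860.
Sum of the years' digits = 9+8+7+6+5+4+3+2+1 = 45.
Year 1: $238,860 × 9/45 = $47,772. Book value $251,688.
Year 2: $238,860 × 8/45 = $42,464. Book value $209,224.
Year 3: $238,860 × 7/45 = $37,156. Book value $172,068.
Year 4: $238,860 × 6/45 = $31,848. Book value $140,220.
Accumulated through year 4 = $299,460 − $140,220 = $159,240.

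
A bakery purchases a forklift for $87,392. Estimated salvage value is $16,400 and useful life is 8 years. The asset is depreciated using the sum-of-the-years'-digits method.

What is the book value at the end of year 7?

Depreciable base = $87,392 − $16,400 = $70,992.
Sum of the years' digits = 8+7+6+5+4+3+2+1 = 36.
Year 1: $70,992 × 8/36 = $15,776. Book value $71,616.
Year 2: $70,992 × 7/36 = $13,804. Book value $57,812.
Year 3: $70,992 × 6/36 = $11,832. Book value $45,980.
Year 4: $70,992 × 5/36 = $9,860. Book value $36,120.
Year 5: $70,992 × 4/36 = $7,888. Book value $28,232.
Year 6: $70,992 × 3/36 = $5,916. Book value $22,316.
Year 7: $70,992 × 2/36 = $3,944. Book value $18,372.

$18,372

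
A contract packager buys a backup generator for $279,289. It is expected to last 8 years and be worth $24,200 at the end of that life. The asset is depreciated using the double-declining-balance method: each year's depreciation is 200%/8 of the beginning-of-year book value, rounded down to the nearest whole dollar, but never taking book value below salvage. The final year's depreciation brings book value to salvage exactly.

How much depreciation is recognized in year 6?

$16,569

Depreciable base = $279,289 − $24,200 = $255,089.
Year 1: ⌊$279,289 × 200%/8⌋ = $69,822. Book value $209,467.
Year 2: ⌊$209,467 × 200%/8⌋ = $52,366. Book value $157,101.
Year 3: ⌊$157,101 × 200%/8⌋ = $39,275. Book value $117,826.
Year 4: ⌊$117,826 × 200%/8⌋ = $29,456. Book value $88,370.
Year 5: ⌊$88,370 × 200%/8⌋ = $22,092. Book value $66,278.
Year 6: ⌊$66,278 × 200%/8⌋ = $16,569. Book value $49,709.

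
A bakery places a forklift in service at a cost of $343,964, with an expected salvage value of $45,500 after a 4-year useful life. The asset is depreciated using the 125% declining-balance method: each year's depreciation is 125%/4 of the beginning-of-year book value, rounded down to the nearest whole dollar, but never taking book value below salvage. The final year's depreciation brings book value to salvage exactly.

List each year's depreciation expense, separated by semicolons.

Depreciable base = $343,964 − $45,500 = $298,464.
Year 1: ⌊$343,964 × 125%/4⌋ = $107,488. Book value $236,476.
Year 2: ⌊$236,476 × 125%/4⌋ = $73,898. Book value $162,578.
Year 3: ⌊$162,578 × 125%/4⌋ = $50,805. Book value $111,773.
Year 4 (final): $111,773 − $45,500 = $66,273. Book value $45,500.

$107,488; $73,898; $50,805; $66,273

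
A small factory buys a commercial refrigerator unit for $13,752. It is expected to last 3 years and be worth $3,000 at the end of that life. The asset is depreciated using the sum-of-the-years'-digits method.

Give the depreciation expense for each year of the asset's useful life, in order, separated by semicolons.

Depreciable base = $13,752 − $3,000 = $10,752.
Sum of the years' digits = 3+2+1 = 6.
Year 1: $10,752 × 3/6 = $5,376. Book value $8,376.
Year 2: $10,752 × 2/6 = $3,584. Book value $4,792.
Year 3: $10,752 × 1/6 = $1,792. Book value $3,000.

$5,376; $3,584; $1,792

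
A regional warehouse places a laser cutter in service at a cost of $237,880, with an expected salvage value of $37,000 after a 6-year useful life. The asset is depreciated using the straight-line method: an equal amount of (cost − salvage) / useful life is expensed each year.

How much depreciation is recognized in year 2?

Depreciable base = $237,880 − $37,000 = $200,880.
Annual expense = $200,880 / 6 = $33,480.

$33,480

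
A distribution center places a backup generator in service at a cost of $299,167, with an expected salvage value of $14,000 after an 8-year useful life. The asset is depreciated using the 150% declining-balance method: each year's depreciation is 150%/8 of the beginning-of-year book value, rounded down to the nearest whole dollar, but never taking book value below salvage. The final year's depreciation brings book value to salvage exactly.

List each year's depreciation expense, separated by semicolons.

Depreciable base = $299,167 − $14,000 = $285,167.
Year 1: ⌊$299,167 × 150%/8⌋ = $56,093. Book value $243,074.
Year 2: ⌊$243,074 × 150%/8⌋ = $45,576. Book value $197,498.
Year 3: ⌊$197,498 × 150%/8⌋ = $37,030. Book value $160,468.
Year 4: ⌊$160,468 × 150%/8⌋ = $30,087. Book value $130,381.
Year 5: ⌊$130,381 × 150%/8⌋ = $24,446. Book value $105,935.
Year 6: ⌊$105,935 × 150%/8⌋ = $19,862. Book value $86,073.
Year 7: ⌊$86,073 × 150%/8⌋ = $16,138. Book value $69,935.
Year 8 (final): $69,935 − $14,000 = $55,935. Book value $14,000.

$56,093; $45,576; $37,030; $30,087; $24,446; $19,862; $16,138; $55,935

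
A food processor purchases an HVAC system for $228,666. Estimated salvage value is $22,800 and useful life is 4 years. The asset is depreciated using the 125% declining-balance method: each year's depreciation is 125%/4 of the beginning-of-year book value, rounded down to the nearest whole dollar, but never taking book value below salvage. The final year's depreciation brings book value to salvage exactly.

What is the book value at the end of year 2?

$108,081

Depreciable base = $228,666 − $22,800 = $205,866.
Year 1: ⌊$228,666 × 125%/4⌋ = $71,458. Book value $157,208.
Year 2: ⌊$157,208 × 125%/4⌋ = $49,127. Book value $108,081.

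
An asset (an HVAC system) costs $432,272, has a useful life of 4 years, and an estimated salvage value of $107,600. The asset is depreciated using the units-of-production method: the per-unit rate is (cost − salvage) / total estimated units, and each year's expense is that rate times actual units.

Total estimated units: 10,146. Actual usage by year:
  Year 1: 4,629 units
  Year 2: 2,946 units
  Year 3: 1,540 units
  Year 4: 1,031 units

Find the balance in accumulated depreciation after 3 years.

Depreciable base = $432,272 − $107,600 = $324,672.
Rate = $324,672 / 10,146 units = $32 per unit.
Year 1: 4,629 × $32 = $148,128. Book value $284,144.
Year 2: 2,946 × $32 = $94,272. Book value $189,872.
Year 3: 1,540 × $32 = $49,280. Book value $140,592.
Accumulated through year 3 = $432,272 − $140,592 = $291,680.

$291,680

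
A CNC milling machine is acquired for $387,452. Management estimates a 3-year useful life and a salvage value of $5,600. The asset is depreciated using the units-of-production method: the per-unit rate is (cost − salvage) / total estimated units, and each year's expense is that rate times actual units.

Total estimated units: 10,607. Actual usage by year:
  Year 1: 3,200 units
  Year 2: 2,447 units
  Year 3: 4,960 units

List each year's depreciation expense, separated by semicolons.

Depreciable base = $387,452 − $5,600 = $381,852.
Rate = $381,852 / 10,607 units = $36 per unit.
Year 1: 3,200 × $36 = $115,200. Book value $272,252.
Year 2: 2,447 × $36 = $88,092. Book value $184,160.
Year 3: 4,960 × $36 = $178,560. Book value $5,600.

$115,200; $88,092; $178,560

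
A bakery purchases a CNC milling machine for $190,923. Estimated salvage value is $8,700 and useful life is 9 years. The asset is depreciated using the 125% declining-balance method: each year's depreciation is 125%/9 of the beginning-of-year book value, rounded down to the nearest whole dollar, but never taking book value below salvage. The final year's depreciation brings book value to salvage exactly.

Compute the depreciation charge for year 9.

$49,023

Depreciable base = $190,923 − $8,700 = $182,223.
Year 1: ⌊$190,923 × 125%/9⌋ = $26,517. Book value $164,406.
Year 2: ⌊$164,406 × 125%/9⌋ = $22,834. Book value $141,572.
Year 3: ⌊$141,572 × 125%/9⌋ = $19,662. Book value $121,910.
Year 4: ⌊$121,910 × 125%/9⌋ = $16,931. Book value $104,979.
Year 5: ⌊$104,979 × 125%/9⌋ = $14,580. Book value $90,399.
Year 6: ⌊$90,399 × 125%/9⌋ = $12,555. Book value $77,844.
Year 7: ⌊$77,844 × 125%/9⌋ = $10,811. Book value $67,033.
Year 8: ⌊$67,033 × 125%/9⌋ = $9,310. Book value $57,723.
Year 9 (final): $57,723 − $8,700 = $49,023. Book value $8,700.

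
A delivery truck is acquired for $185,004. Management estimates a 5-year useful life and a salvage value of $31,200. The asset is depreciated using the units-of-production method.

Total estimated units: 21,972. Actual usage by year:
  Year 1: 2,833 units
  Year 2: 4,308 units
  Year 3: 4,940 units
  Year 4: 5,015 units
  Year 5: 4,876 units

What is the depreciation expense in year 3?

Depreciable base = $185,004 − $31,200 = $153,804.
Rate = $153,804 / 21,972 units = $7 per unit.
Year 1: 2,833 × $7 = $19,831. Book value $165,173.
Year 2: 4,308 × $7 = $30,156. Book value $135,017.
Year 3: 4,940 × $7 = $34,580. Book value $100,437.

$34,580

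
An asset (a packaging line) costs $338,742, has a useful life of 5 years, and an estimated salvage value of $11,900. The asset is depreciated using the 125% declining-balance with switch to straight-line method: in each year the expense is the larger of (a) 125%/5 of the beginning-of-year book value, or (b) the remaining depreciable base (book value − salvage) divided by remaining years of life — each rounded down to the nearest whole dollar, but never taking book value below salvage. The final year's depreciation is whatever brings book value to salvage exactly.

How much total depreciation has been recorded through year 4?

$267,294

Depreciable base = $338,742 − $11,900 = $326,842.
Year 1: DB = ⌊$338,742 × 125%/5⌋ = $84,685; SL = ⌊$326,842/5⌋ = $65,368 → take DB $84,685. Book value $254,057.
Year 2: DB = ⌊$254,057 × 125%/5⌋ = $63,514; SL = ⌊$242,157/4⌋ = $60,539 → take DB $63,514. Book value $190,543.
Year 3: DB = ⌊$190,543 × 125%/5⌋ = $47,635; SL = ⌊$178,643/3⌋ = $59,547 → take SL $59,547. Book value $130,996.
Year 4: DB = ⌊$130,996 × 125%/5⌋ = $32,749; SL = ⌊$119,096/2⌋ = $59,548 → take SL $59,548. Book value $71,448.
Accumulated through year 4 = $338,742 − $71,448 = $267,294.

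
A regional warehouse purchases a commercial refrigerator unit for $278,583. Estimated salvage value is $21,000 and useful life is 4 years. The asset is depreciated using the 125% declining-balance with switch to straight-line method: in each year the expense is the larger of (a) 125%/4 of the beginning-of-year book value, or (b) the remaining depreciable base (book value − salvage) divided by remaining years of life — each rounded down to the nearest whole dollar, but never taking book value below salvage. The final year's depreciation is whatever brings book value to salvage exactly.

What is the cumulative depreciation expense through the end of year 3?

Depreciable base = $278,583 − $21,000 = $257,583.
Year 1: DB = ⌊$278,583 × 125%/4⌋ = $87,057; SL = ⌊$257,583/4⌋ = $64,395 → take DB $87,057. Book value $191,526.
Year 2: DB = ⌊$191,526 × 125%/4⌋ = $59,851; SL = ⌊$170,526/3⌋ = $56,842 → take DB $59,851. Book value $131,675.
Year 3: DB = ⌊$131,675 × 125%/4⌋ = $41,148; SL = ⌊$110,675/2⌋ = $55,337 → take SL $55,337. Book value $76,338.
Accumulated through year 3 = $278,583 − $76,338 = $202,245.

$202,245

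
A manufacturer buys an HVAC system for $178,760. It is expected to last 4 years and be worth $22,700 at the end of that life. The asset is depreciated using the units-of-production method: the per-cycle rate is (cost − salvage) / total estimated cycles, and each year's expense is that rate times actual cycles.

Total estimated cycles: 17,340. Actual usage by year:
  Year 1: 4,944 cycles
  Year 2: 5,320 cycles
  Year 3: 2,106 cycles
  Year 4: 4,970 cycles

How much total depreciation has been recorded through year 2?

$92,376

Depreciable base = $178,760 − $22,700 = $156,060.
Rate = $156,060 / 17,340 cycles = $9 per cycle.
Year 1: 4,944 × $9 = $44,496. Book value $134,264.
Year 2: 5,320 × $9 = $47,880. Book value $86,384.
Accumulated through year 2 = $178,760 − $86,384 = $92,376.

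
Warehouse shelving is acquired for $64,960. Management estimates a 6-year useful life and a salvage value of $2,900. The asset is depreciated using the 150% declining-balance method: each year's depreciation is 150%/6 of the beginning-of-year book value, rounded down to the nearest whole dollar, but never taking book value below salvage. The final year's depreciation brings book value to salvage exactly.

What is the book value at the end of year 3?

Depreciable base = $64,960 − $2,900 = $62,060.
Year 1: ⌊$64,960 × 150%/6⌋ = $16,240. Book value $48,720.
Year 2: ⌊$48,720 × 150%/6⌋ = $12,180. Book value $36,540.
Year 3: ⌊$36,540 × 150%/6⌋ = $9,135. Book value $27,405.

$27,405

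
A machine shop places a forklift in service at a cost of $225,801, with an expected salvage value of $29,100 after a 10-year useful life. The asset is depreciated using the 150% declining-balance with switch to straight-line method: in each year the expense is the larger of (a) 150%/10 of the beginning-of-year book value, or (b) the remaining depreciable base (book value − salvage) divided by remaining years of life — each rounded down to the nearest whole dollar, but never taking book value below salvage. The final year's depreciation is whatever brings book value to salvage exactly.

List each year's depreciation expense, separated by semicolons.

$33,870; $28,789; $24,471; $20,800; $17,680; $15,028; $14,015; $14,016; $14,016; $14,016

Depreciable base = $225,801 − $29,100 = $196,701.
Year 1: DB = ⌊$225,801 × 150%/10⌋ = $33,870; SL = ⌊$196,701/10⌋ = $19,670 → take DB $33,870. Book value $191,931.
Year 2: DB = ⌊$191,931 × 150%/10⌋ = $28,789; SL = ⌊$162,831/9⌋ = $18,092 → take DB $28,789. Book value $163,142.
Year 3: DB = ⌊$163,142 × 150%/10⌋ = $24,471; SL = ⌊$134,042/8⌋ = $16,755 → take DB $24,471. Book value $138,671.
Year 4: DB = ⌊$138,671 × 150%/10⌋ = $20,800; SL = ⌊$109,571/7⌋ = $15,653 → take DB $20,800. Book value $117,871.
Year 5: DB = ⌊$117,871 × 150%/10⌋ = $17,680; SL = ⌊$88,771/6⌋ = $14,795 → take DB $17,680. Book value $100,191.
Year 6: DB = ⌊$100,191 × 150%/10⌋ = $15,028; SL = ⌊$71,091/5⌋ = $14,218 → take DB $15,028. Book value $85,163.
Year 7: DB = ⌊$85,163 × 150%/10⌋ = $12,774; SL = ⌊$56,063/4⌋ = $14,015 → take SL $14,015. Book value $71,148.
Year 8: DB = ⌊$71,148 × 150%/10⌋ = $10,672; SL = ⌊$42,048/3⌋ = $14,016 → take SL $14,016. Book value $57,132.
Year 9: DB = ⌊$57,132 × 150%/10⌋ = $8,569; SL = ⌊$28,032/2⌋ = $14,016 → take SL $14,016. Book value $43,116.
Year 10 (final): $43,116 − $29,100 = $14,016. Book value $29,100.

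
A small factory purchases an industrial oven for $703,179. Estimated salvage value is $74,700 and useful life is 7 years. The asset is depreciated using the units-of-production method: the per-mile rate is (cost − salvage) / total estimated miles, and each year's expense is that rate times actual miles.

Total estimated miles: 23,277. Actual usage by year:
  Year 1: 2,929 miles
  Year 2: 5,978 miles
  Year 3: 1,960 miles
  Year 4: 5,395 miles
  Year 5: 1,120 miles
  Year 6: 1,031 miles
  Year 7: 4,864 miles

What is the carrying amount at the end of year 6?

Depreciable base = $703,179 − $74,700 = $628,479.
Rate = $628,479 / 23,277 miles = $27 per mile.
Year 1: 2,929 × $27 = $79,083. Book value $624,096.
Year 2: 5,978 × $27 = $161,406. Book value $462,690.
Year 3: 1,960 × $27 = $52,920. Book value $409,770.
Year 4: 5,395 × $27 = $145,665. Book value $264,105.
Year 5: 1,120 × $27 = $30,240. Book value $233,865.
Year 6: 1,031 × $27 = $27,837. Book value $206,028.

$206,028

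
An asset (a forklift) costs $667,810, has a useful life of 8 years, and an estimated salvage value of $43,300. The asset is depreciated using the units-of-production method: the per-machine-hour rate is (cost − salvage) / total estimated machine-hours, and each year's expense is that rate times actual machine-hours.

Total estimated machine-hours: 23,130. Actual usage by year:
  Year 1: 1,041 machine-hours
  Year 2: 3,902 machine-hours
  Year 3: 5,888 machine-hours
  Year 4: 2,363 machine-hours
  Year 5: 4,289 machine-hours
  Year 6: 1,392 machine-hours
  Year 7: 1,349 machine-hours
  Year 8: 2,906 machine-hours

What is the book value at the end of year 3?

Depreciable base = $667,810 − $43,300 = $624,510.
Rate = $624,510 / 23,130 machine-hours = $27 per machine-hour.
Year 1: 1,041 × $27 = $28,107. Book value $639,703.
Year 2: 3,902 × $27 = $105,354. Book value $534,349.
Year 3: 5,888 × $27 = $158,976. Book value $375,373.

$375,373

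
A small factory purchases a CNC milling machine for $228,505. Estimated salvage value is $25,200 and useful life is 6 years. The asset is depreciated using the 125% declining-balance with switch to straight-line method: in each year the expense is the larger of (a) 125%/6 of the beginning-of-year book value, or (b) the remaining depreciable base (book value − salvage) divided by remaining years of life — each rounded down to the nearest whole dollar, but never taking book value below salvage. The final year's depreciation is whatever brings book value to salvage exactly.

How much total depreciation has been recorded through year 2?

$85,292

Depreciable base = $228,505 − $25,200 = $203,305.
Year 1: DB = ⌊$228,505 × 125%/6⌋ = $47,605; SL = ⌊$203,305/6⌋ = $33,884 → take DB $47,605. Book value $180,900.
Year 2: DB = ⌊$180,900 × 125%/6⌋ = $37,687; SL = ⌊$155,700/5⌋ = $31,140 → take DB $37,687. Book value $143,213.
Accumulated through year 2 = $228,505 − $143,213 = $85,292.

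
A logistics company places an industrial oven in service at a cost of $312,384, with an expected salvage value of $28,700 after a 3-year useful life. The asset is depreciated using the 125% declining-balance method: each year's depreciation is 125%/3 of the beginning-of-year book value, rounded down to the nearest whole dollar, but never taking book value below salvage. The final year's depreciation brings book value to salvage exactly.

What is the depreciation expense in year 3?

Depreciable base = $312,384 − $28,700 = $283,684.
Year 1: ⌊$312,384 × 125%/3⌋ = $130,160. Book value $182,224.
Year 2: ⌊$182,224 × 125%/3⌋ = $75,926. Book value $106,298.
Year 3 (final): $106,298 − $28,700 = $77,598. Book value $28,700.

$77,598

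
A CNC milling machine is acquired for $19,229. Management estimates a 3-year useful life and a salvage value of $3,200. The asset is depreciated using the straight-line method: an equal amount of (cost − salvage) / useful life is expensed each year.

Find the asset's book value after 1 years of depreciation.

Depreciable base = $19,229 − $3,200 = $16,029.
Annual expense = $16,029 / 3 = $5,343.
End of year 1: book value $13,886.

$13,886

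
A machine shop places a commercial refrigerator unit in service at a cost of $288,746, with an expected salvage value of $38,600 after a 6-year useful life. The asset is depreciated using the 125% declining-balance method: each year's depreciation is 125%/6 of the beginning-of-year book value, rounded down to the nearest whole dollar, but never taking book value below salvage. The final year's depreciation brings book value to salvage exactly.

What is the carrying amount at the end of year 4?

$113,420

Depreciable base = $288,746 − $38,600 = $250,146.
Year 1: ⌊$288,746 × 125%/6⌋ = $60,155. Book value $228,591.
Year 2: ⌊$228,591 × 125%/6⌋ = $47,623. Book value $180,968.
Year 3: ⌊$180,968 × 125%/6⌋ = $37,701. Book value $143,267.
Year 4: ⌊$143,267 × 125%/6⌋ = $29,847. Book value $113,420.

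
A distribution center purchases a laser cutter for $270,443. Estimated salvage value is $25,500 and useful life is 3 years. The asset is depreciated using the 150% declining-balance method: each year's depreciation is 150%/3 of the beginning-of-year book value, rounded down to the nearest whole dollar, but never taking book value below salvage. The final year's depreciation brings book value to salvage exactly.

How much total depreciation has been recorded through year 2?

$202,832

Depreciable base = $270,443 − $25,500 = $244,943.
Year 1: ⌊$270,443 × 150%/3⌋ = $135,221. Book value $135,222.
Year 2: ⌊$135,222 × 150%/3⌋ = $67,611. Book value $67,611.
Accumulated through year 2 = $270,443 − $67,611 = $202,832.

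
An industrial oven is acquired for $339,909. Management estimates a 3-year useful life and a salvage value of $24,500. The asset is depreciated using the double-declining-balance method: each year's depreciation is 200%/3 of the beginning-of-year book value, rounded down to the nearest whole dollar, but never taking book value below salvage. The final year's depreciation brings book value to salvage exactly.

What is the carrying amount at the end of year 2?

$37,768

Depreciable base = $339,909 − $24,500 = $315,409.
Year 1: ⌊$339,909 × 200%/3⌋ = $226,606. Book value $113,303.
Year 2: ⌊$113,303 × 200%/3⌋ = $75,535. Book value $37,768.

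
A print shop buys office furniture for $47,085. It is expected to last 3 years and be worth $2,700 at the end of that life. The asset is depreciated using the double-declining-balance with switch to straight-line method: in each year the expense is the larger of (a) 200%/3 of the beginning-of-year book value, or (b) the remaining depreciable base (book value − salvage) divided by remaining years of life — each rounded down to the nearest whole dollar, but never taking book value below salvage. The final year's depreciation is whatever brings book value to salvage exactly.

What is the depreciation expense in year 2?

Depreciable base = $47,085 − $2,700 = $44,385.
Year 1: DB = ⌊$47,085 × 200%/3⌋ = $31,390; SL = ⌊$44,385/3⌋ = $14,795 → take DB $31,390. Book value $15,695.
Year 2: DB = ⌊$15,695 × 200%/3⌋ = $10,463; SL = ⌊$12,995/2⌋ = $6,497 → take DB $10,463. Book value $5,232.

$10,463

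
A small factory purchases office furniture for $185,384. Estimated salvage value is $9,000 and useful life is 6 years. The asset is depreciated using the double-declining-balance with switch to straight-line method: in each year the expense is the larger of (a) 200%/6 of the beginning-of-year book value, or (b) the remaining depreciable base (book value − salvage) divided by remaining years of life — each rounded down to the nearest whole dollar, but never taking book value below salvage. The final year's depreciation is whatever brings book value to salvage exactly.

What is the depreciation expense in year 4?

$18,310

Depreciable base = $185,384 − $9,000 = $176,384.
Year 1: DB = ⌊$185,384 × 200%/6⌋ = $61,794; SL = ⌊$176,384/6⌋ = $29,397 → take DB $61,794. Book value $123,590.
Year 2: DB = ⌊$123,590 × 200%/6⌋ = $41,196; SL = ⌊$114,590/5⌋ = $22,918 → take DB $41,196. Book value $82,394.
Year 3: DB = ⌊$82,394 × 200%/6⌋ = $27,464; SL = ⌊$73,394/4⌋ = $18,348 → take DB $27,464. Book value $54,930.
Year 4: DB = ⌊$54,930 × 200%/6⌋ = $18,310; SL = ⌊$45,930/3⌋ = $15,310 → take DB $18,310. Book value $36,620.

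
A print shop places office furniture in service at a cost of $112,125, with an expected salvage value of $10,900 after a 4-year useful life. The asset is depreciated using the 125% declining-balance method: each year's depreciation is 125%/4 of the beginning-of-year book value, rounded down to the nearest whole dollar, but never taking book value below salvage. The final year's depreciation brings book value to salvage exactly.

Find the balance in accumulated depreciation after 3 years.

Depreciable base = $112,125 − $10,900 = $101,225.
Year 1: ⌊$112,125 × 125%/4⌋ = $35,039. Book value $77,086.
Year 2: ⌊$77,086 × 125%/4⌋ = $24,089. Book value $52,997.
Year 3: ⌊$52,997 × 125%/4⌋ = $16,561. Book value $36,436.
Accumulated through year 3 = $112,125 − $36,436 = $75,689.

$75,689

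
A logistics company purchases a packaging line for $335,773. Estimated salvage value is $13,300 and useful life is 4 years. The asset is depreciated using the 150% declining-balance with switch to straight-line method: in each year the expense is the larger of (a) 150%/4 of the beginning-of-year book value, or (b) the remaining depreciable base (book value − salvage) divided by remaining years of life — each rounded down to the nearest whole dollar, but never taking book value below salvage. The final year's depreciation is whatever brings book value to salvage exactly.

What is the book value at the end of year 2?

$131,162

Depreciable base = $335,773 − $13,300 = $322,473.
Year 1: DB = ⌊$335,773 × 150%/4⌋ = $125,914; SL = ⌊$322,473/4⌋ = $80,618 → take DB $125,914. Book value $209,859.
Year 2: DB = ⌊$209,859 × 150%/4⌋ = $78,697; SL = ⌊$196,559/3⌋ = $65,519 → take DB $78,697. Book value $131,162.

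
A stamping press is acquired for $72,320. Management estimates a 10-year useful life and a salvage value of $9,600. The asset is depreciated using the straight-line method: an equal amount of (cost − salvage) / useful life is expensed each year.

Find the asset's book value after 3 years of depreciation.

$53,504

Depreciable base = $72,320 − $9,600 = $62,720.
Annual expense = $62,720 / 10 = $6,272.
End of year 1: book value $66,048.
End of year 2: book value $59,776.
End of year 3: book value $53,504.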